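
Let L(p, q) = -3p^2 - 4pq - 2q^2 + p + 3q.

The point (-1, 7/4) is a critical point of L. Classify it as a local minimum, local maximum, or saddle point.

The Hessian of L is constant: H = [[-6, -4], [-4, -4]].
det(H) = (-6)·(-4) − (-4)² = 8.
det(H) > 0 and tr(H) = -10 < 0, so H is negative definite and the point is a local maximum.

local maximum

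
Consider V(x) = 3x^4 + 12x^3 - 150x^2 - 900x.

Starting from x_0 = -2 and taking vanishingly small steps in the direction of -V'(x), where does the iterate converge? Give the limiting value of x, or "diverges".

V'(x) = 12(x - 5)(x + 3)(x + 5), so V'(-2) = -252.
Gradient descent moves in the -V' direction, i.e. x is increasing.
The nearest critical point in that direction is x = 5, where V'' = 960 > 0 (a local minimum). The iterate converges there.

5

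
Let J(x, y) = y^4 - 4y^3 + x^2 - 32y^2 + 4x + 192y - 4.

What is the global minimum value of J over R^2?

-776

J(x,y) separates as P(x) + Q(y) − 4, so its minimum is min P + min Q − 4.
P'(x) = 2x + 4 vanishes at x ∈ {-2}; Q'(y) = 4(y - 4)(y - 3)(y + 4) vanishes at y ∈ {-4, 3, 4}.
Local minima of P (where P''>0): P(-2)=-4. Local minima of Q: Q(-4)=-768, Q(4)=256.
So the global minimum of J is P(-2) + Q(-4) − 4 = -4 − 768 − 4 = -776, attained at (-2, -4).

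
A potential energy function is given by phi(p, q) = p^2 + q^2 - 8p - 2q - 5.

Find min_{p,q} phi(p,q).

phi(p,q) separates as A(p) + B(q) − 5, so its minimum is min A + min B − 5.
A'(p) = 2p - 8 vanishes at p ∈ {4}; B'(q) = 2q - 2 vanishes at q ∈ {1}.
Local minima of A (where A''>0): A(4)=-16. Local minima of B: B(1)=-1.
So the global minimum of phi is A(4) + B(1) − 5 = -16 − 1 − 5 = -22, attained at (4, 1).

-22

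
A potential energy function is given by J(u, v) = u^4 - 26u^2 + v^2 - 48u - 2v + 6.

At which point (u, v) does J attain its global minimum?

(4, 1)

J(u,v) separates as P(u) + Q(v) + 6, so its minimum is min P + min Q + 6.
P'(u) = 4(u - 4)(u + 1)(u + 3) vanishes at u ∈ {-3, -1, 4}; Q'(v) = 2v - 2 vanishes at v ∈ {1}.
Local minima of P (where P''>0): P(-3)=-9, P(4)=-352. Local minima of Q: Q(1)=-1.
So the global minimum of J is P(4) + Q(1) + 6 = -352 − 1 + 6 = -347, attained at (4, 1).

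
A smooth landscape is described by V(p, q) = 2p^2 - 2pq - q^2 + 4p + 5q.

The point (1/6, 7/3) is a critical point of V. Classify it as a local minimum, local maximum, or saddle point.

The Hessian of V is constant: H = [[4, -2], [-2, -2]].
det(H) = 4·(-2) − (-2)² = -12.
Since det(H) < 0, H is indefinite and the critical point is a saddle point.

saddle point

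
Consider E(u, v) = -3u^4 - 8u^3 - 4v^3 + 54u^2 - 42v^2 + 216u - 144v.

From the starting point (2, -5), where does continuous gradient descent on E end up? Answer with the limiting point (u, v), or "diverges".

E is separable, so gradient descent decouples: u follows -∂E/∂u, v follows -∂E/∂v.
∂E/∂u = -12(u - 3)(u + 2)(u + 3); at u=2 this is 240, so u decreases.
∂E/∂v = -12(v + 3)(v + 4); at v=-5 this is -24, so v increases.
u converges to its nearest critical value -2 (a local min of the u-part); v converges to -4. The iterate converges to (-2, -4).

(-2, -4)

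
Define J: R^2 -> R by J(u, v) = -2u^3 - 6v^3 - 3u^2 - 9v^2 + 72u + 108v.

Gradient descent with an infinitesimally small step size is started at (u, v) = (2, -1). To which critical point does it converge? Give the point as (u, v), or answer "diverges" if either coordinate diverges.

(-4, -3)

J is separable, so gradient descent decouples: u follows -∂J/∂u, v follows -∂J/∂v.
∂J/∂u = -6(u - 3)(u + 4); at u=2 this is 36, so u decreases.
∂J/∂v = -18(v - 2)(v + 3); at v=-1 this is 108, so v decreases.
u converges to its nearest critical value -4 (a local min of the u-part); v converges to -3. The iterate converges to (-4, -3).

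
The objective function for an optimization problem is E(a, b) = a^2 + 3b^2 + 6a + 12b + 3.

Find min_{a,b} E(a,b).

E(a,b) separates as P(a) + Q(b) + 3, so its minimum is min P + min Q + 3.
P'(a) = 2a + 6 vanishes at a ∈ {-3}; Q'(b) = 6b + 12 vanishes at b ∈ {-2}.
Local minima of P (where P''>0): P(-3)=-9. Local minima of Q: Q(-2)=-12.
So the global minimum of E is P(-3) + Q(-2) + 3 = -9 − 12 + 3 = -18, attained at (-3, -2).

-18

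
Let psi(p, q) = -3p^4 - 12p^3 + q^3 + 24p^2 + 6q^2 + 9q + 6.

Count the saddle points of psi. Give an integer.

psi separates as a function of p plus a function of q, so ∇psi=0 decouples.
∂psi/∂p = -12p(p - 1)(p + 4) = 0 at p ∈ {-4, 0, 1}; ∂psi/∂q = 3(q + 1)(q + 3) = 0 at q ∈ {-3, -1}.
The Hessian is diagonal: diag(psi_pp, psi_qq). Second derivatives: psi_pp(-4)=-240, psi_pp(0)=48, psi_pp(1)=-60; psi_qq(-3)=-6, psi_qq(-1)=6.
Saddle points occur where the two diagonal entries have opposite signs: (-4, -1), (0, -3), (1, -1). Count: 3.

3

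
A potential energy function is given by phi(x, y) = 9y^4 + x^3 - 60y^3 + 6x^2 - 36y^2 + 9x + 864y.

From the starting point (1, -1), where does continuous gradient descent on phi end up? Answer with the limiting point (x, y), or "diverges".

phi is separable, so gradient descent decouples: x follows -∂phi/∂x, y follows -∂phi/∂y.
∂phi/∂x = 3(x + 1)(x + 3); at x=1 this is 24, so x decreases.
∂phi/∂y = 36(y - 4)(y - 3)(y + 2); at y=-1 this is 720, so y decreases.
x converges to its nearest critical value -1 (a local min of the x-part); y converges to -2. The iterate converges to (-1, -2).

(-1, -2)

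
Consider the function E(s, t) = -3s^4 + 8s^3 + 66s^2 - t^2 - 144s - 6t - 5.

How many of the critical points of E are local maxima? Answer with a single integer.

2

E separates as a function of s plus a function of t, so ∇E=0 decouples.
∂E/∂s = -12(s - 4)(s - 1)(s + 3) = 0 at s ∈ {-3, 1, 4}; ∂E/∂t = -2(t + 3) = 0 at t ∈ {-3}.
The Hessian is diagonal: diag(E_ss, E_tt). Second derivatives: E_ss(-3)=-336, E_ss(1)=144, E_ss(4)=-252; E_tt(-3)=-2.
Local maxima occur where both diagonal entries negative: (-3, -3), (4, -3). Count: 2.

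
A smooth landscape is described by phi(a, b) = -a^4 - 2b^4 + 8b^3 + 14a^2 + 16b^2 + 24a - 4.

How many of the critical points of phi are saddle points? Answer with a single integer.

phi separates as a function of a plus a function of b, so ∇phi=0 decouples.
∂phi/∂a = -4(a - 3)(a + 1)(a + 2) = 0 at a ∈ {-2, -1, 3}; ∂phi/∂b = -8b(b - 4)(b + 1) = 0 at b ∈ {-1, 0, 4}.
The Hessian is diagonal: diag(phi_aa, phi_bb). Second derivatives: phi_aa(-2)=-20, phi_aa(-1)=16, phi_aa(3)=-80; phi_bb(-1)=-40, phi_bb(0)=32, phi_bb(4)=-160.
Saddle points occur where the two diagonal entries have opposite signs: (-2, 0), (-1, -1), (-1, 4), (3, 0). Count: 4.

4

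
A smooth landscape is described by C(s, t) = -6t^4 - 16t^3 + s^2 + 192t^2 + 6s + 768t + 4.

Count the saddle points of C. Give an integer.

C separates as a function of s plus a function of t, so ∇C=0 decouples.
∂C/∂s = 2(s + 3) = 0 at s ∈ {-3}; ∂C/∂t = -24(t - 4)(t + 2)(t + 4) = 0 at t ∈ {-4, -2, 4}.
The Hessian is diagonal: diag(C_ss, C_tt). Second derivatives: C_ss(-3)=2; C_tt(-4)=-384, C_tt(-2)=288, C_tt(4)=-1152.
Saddle points occur where the two diagonal entries have opposite signs: (-3, -4), (-3, 4). Count: 2.

2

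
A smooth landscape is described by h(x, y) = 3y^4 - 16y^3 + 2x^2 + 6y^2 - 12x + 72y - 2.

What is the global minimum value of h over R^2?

h(x,y) separates as P(x) + Q(y) − 2, so its minimum is min P + min Q − 2.
P'(x) = 4x - 12 vanishes at x ∈ {3}; Q'(y) = 12(y - 3)(y - 2)(y + 1) vanishes at y ∈ {-1, 2, 3}.
Local minima of P (where P''>0): P(3)=-18. Local minima of Q: Q(-1)=-47, Q(3)=81.
So the global minimum of h is P(3) + Q(-1) − 2 = -18 − 47 − 2 = -67, attained at (3, -1).

-67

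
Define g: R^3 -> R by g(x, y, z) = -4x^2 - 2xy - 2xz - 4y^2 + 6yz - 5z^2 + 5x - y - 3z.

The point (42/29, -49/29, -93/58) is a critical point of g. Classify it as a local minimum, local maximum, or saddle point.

local maximum

The Hessian is constant: H = [[-8, -2, -2], [-2, -8, 6], [-2, 6, -10]].
Leading principal minors: Δ₁ = -8, Δ₂ = 60, Δ₃ = -232.
The minors alternate sign starting negative (−, +, −), so H is negative definite: a local maximum.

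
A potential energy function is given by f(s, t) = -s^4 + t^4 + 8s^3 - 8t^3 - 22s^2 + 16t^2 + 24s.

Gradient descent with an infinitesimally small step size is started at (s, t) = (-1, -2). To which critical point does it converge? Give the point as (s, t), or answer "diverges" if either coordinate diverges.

diverges

f is separable, so gradient descent decouples: s follows -∂f/∂s, t follows -∂f/∂t.
∂f/∂s = -4(s - 3)(s - 2)(s - 1); at s=-1 this is 96, so s decreases.
∂f/∂t = 4t(t - 4)(t - 2); at t=-2 this is -192, so t increases.
The s-coordinate has no critical point in that direction and runs off to infinity.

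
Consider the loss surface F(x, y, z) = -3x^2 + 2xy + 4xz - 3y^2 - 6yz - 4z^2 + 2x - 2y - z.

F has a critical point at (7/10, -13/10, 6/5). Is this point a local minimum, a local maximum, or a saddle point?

The Hessian is constant: H = [[-6, 2, 4], [2, -6, -6], [4, -6, -8]].
Leading principal minors: Δ₁ = -6, Δ₂ = 32, Δ₃ = -40.
The minors alternate sign starting negative (−, +, −), so H is negative definite: a local maximum.

local maximum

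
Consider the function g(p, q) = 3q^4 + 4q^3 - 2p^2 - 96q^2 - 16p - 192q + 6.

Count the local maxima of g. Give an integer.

g separates as a function of p plus a function of q, so ∇g=0 decouples.
∂g/∂p = -4(p + 4) = 0 at p ∈ {-4}; ∂g/∂q = 12(q - 4)(q + 1)(q + 4) = 0 at q ∈ {-4, -1, 4}.
The Hessian is diagonal: diag(g_pp, g_qq). Second derivatives: g_pp(-4)=-4; g_qq(-4)=288, g_qq(-1)=-180, g_qq(4)=480.
Local maxima occur where both diagonal entries negative: (-4, -1). Count: 1.

1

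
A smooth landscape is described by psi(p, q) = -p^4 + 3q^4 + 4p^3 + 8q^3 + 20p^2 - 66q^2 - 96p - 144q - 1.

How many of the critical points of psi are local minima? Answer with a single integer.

2

psi separates as a function of p plus a function of q, so ∇psi=0 decouples.
∂psi/∂p = -4(p - 4)(p - 2)(p + 3) = 0 at p ∈ {-3, 2, 4}; ∂psi/∂q = 12(q - 3)(q + 1)(q + 4) = 0 at q ∈ {-4, -1, 3}.
The Hessian is diagonal: diag(psi_pp, psi_qq). Second derivatives: psi_pp(-3)=-140, psi_pp(2)=40, psi_pp(4)=-56; psi_qq(-4)=252, psi_qq(-1)=-144, psi_qq(3)=336.
Local minima occur where both diagonal entries positive: (2, -4), (2, 3). Count: 2.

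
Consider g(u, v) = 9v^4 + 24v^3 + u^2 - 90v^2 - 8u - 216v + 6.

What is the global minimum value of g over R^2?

-466

g(u,v) separates as P(u) + Q(v) + 6, so its minimum is min P + min Q + 6.
P'(u) = 2u - 8 vanishes at u ∈ {4}; Q'(v) = 36(v - 2)(v + 1)(v + 3) vanishes at v ∈ {-3, -1, 2}.
Local minima of P (where P''>0): P(4)=-16. Local minima of Q: Q(-3)=-81, Q(2)=-456.
So the global minimum of g is P(4) + Q(2) + 6 = -16 − 456 + 6 = -466, attained at (4, 2).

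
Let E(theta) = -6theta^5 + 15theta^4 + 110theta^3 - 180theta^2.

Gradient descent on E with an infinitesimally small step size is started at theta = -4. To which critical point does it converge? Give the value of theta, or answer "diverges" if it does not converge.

E'(theta) = -30theta(theta - 4)(theta - 1)(theta + 3), so E'(-4) = -4800.
Gradient descent moves in the -E' direction, i.e. theta is increasing.
The nearest critical point in that direction is theta = -3, where E'' = 2520 > 0 (a local minimum). The iterate converges there.

-3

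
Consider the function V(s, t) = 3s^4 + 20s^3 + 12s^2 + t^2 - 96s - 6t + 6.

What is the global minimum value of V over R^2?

V(s,t) separates as P(s) + Q(t) + 6, so its minimum is min P + min Q + 6.
P'(s) = 12(s - 1)(s + 2)(s + 4) vanishes at s ∈ {-4, -2, 1}; Q'(t) = 2(t - 3) vanishes at t ∈ {3}.
Local minima of P (where P''>0): P(-4)=64, P(1)=-61. Local minima of Q: Q(3)=-9.
So the global minimum of V is P(1) + Q(3) + 6 = -61 − 9 + 6 = -64, attained at (1, 3).

-64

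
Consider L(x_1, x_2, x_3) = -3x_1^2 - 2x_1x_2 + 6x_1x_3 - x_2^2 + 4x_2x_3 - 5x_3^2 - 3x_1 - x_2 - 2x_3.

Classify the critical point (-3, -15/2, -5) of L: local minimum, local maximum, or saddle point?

The Hessian is constant: H = [[-6, -2, 6], [-2, -2, 4], [6, 4, -10]].
Leading principal minors: Δ₁ = -6, Δ₂ = 8, Δ₃ = -8.
The minors alternate sign starting negative (−, +, −), so H is negative definite: a local maximum.

local maximum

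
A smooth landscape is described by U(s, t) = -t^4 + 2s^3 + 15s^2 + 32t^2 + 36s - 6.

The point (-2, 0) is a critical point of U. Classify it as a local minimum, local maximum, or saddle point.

The mixed partial ∂²U/∂s∂t is 0, so the Hessian at any point is diag(U_ss, U_tt) = diag(6(2s + 5), 4(-3t^2 + 16)).
At (-2, 0): H = diag(6, 64).
Both eigenvalues are positive, so H is positive definite: a local minimum.

local minimum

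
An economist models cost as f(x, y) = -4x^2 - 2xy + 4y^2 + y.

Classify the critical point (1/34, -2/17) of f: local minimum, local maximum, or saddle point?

saddle point

The Hessian of f is constant: H = [[-8, -2], [-2, 8]].
det(H) = (-8)·8 − (-2)² = -68.
Since det(H) < 0, H is indefinite and the critical point is a saddle point.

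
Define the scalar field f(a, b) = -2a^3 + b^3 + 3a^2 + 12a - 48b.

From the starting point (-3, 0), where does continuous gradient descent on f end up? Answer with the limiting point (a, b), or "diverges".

f is separable, so gradient descent decouples: a follows -∂f/∂a, b follows -∂f/∂b.
∂f/∂a = -6(a - 2)(a + 1); at a=-3 this is -60, so a increases.
∂f/∂b = 3(b - 4)(b + 4); at b=0 this is -48, so b increases.
a converges to its nearest critical value -1 (a local min of the a-part); b converges to 4. The iterate converges to (-1, 4).

(-1, 4)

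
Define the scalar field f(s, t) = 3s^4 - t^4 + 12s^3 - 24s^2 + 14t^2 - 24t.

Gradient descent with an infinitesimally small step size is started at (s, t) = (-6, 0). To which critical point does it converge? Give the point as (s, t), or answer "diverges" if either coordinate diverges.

(-4, 1)

f is separable, so gradient descent decouples: s follows -∂f/∂s, t follows -∂f/∂t.
∂f/∂s = 12s(s - 1)(s + 4); at s=-6 this is -1008, so s increases.
∂f/∂t = -4(t - 2)(t - 1)(t + 3); at t=0 this is -24, so t increases.
s converges to its nearest critical value -4 (a local min of the s-part); t converges to 1. The iterate converges to (-4, 1).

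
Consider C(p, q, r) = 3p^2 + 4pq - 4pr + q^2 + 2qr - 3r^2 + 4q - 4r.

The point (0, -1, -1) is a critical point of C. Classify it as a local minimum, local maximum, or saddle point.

saddle point

The Hessian is constant: H = [[6, 4, -4], [4, 2, 2], [-4, 2, -6]].
Leading principal minors: Δ₁ = 6, Δ₂ = -4, Δ₃ = -96.
The minors fit neither the all-positive nor the alternating-sign pattern, so H is indefinite: a saddle point.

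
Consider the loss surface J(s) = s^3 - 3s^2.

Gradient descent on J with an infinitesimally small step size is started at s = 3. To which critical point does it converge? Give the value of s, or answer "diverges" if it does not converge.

J'(s) = 3s(s - 2), so J'(3) = 9.
Gradient descent moves in the -J' direction, i.e. s is decreasing.
The nearest critical point in that direction is s = 2, where J'' = 6 > 0 (a local minimum). The iterate converges there.

2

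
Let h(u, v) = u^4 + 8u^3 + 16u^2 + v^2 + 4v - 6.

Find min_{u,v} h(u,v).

-10

h(u,v) separates as P(u) + Q(v) − 6, so its minimum is min P + min Q − 6.
P'(u) = 4u(u + 2)(u + 4) vanishes at u ∈ {-4, -2, 0}; Q'(v) = 2v + 4 vanishes at v ∈ {-2}.
Local minima of P (where P''>0): P(-4)=0, P(0)=0. Local minima of Q: Q(-2)=-4.
So the global minimum of h is P(-4) + Q(-2) − 6 = 0 − 4 − 6 = -10, attained at (-4, -2).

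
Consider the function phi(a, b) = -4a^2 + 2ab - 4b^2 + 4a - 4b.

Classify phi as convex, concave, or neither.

concave

phi is quadratic, so its Hessian is the constant matrix H = [[-8, 2], [2, -8]].
det(H) = 60, tr(H) = -16.
det(H) > 0 and tr(H) < 0, so H is negative definite everywhere: concave.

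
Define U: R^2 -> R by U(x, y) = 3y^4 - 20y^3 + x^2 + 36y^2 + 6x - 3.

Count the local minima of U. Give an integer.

2

U separates as a function of x plus a function of y, so ∇U=0 decouples.
∂U/∂x = 2(x + 3) = 0 at x ∈ {-3}; ∂U/∂y = 12y(y - 3)(y - 2) = 0 at y ∈ {0, 2, 3}.
The Hessian is diagonal: diag(U_xx, U_yy). Second derivatives: U_xx(-3)=2; U_yy(0)=72, U_yy(2)=-24, U_yy(3)=36.
Local minima occur where both diagonal entries positive: (-3, 0), (-3, 3). Count: 2.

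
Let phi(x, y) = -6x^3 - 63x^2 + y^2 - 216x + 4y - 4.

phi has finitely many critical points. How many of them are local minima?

phi separates as a function of x plus a function of y, so ∇phi=0 decouples.
∂phi/∂x = -18(x + 3)(x + 4) = 0 at x ∈ {-4, -3}; ∂phi/∂y = 2(y + 2) = 0 at y ∈ {-2}.
The Hessian is diagonal: diag(phi_xx, phi_yy). Second derivatives: phi_xx(-4)=18, phi_xx(-3)=-18; phi_yy(-2)=2.
Local minima occur where both diagonal entries positive: (-4, -2). Count: 1.

1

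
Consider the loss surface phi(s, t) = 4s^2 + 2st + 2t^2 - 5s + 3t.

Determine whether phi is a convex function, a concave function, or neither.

convex

phi is quadratic, so its Hessian is the constant matrix H = [[8, 2], [2, 4]].
det(H) = 28, tr(H) = 12.
det(H) > 0 and tr(H) > 0, so H is positive definite everywhere: convex.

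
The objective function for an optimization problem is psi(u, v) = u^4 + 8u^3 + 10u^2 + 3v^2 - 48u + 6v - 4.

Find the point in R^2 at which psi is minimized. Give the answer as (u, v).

psi(u,v) separates as P(u) + Q(v) − 4, so its minimum is min P + min Q − 4.
P'(u) = 4(u - 1)(u + 3)(u + 4) vanishes at u ∈ {-4, -3, 1}; Q'(v) = 6v + 6 vanishes at v ∈ {-1}.
Local minima of P (where P''>0): P(-4)=96, P(1)=-29. Local minima of Q: Q(-1)=-3.
So the global minimum of psi is P(1) + Q(-1) − 4 = -29 − 3 − 4 = -36, attained at (1, -1).

(1, -1)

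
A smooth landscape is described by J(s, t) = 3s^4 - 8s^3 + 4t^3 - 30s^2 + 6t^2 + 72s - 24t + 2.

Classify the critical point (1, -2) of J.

The mixed partial ∂²J/∂s∂t is 0, so the Hessian at any point is diag(J_ss, J_tt) = diag(12(3s^2 - 4s - 5), 12(2t + 1)).
At (1, -2): H = diag(-72, -36).
Both eigenvalues are negative, so H is negative definite: a local maximum.

local maximum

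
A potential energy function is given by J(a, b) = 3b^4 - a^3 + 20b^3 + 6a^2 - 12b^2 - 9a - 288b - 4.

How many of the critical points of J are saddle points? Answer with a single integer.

J separates as a function of a plus a function of b, so ∇J=0 decouples.
∂J/∂a = -3(a - 3)(a - 1) = 0 at a ∈ {1, 3}; ∂J/∂b = 12(b - 2)(b + 3)(b + 4) = 0 at b ∈ {-4, -3, 2}.
The Hessian is diagonal: diag(J_aa, J_bb). Second derivatives: J_aa(1)=6, J_aa(3)=-6; J_bb(-4)=72, J_bb(-3)=-60, J_bb(2)=360.
Saddle points occur where the two diagonal entries have opposite signs: (1, -3), (3, -4), (3, 2). Count: 3.

3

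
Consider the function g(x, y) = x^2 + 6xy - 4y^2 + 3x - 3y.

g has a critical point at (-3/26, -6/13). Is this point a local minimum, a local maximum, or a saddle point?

saddle point

The Hessian of g is constant: H = [[2, 6], [6, -8]].
det(H) = 2·(-8) − 6² = -52.
Since det(H) < 0, H is indefinite and the critical point is a saddle point.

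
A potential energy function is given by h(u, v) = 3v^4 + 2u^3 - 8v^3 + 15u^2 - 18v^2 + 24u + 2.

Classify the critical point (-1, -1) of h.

local minimum

The mixed partial ∂²h/∂u∂v is 0, so the Hessian at any point is diag(h_uu, h_vv) = diag(6(2u + 5), 12(3v^2 - 4v - 3)).
At (-1, -1): H = diag(18, 48).
Both eigenvalues are positive, so H is positive definite: a local minimum.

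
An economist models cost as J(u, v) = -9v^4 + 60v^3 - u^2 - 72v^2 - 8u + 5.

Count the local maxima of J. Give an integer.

J separates as a function of u plus a function of v, so ∇J=0 decouples.
∂J/∂u = -2(u + 4) = 0 at u ∈ {-4}; ∂J/∂v = -36v(v - 4)(v - 1) = 0 at v ∈ {0, 1, 4}.
The Hessian is diagonal: diag(J_uu, J_vv). Second derivatives: J_uu(-4)=-2; J_vv(0)=-144, J_vv(1)=108, J_vv(4)=-432.
Local maxima occur where both diagonal entries negative: (-4, 0), (-4, 4). Count: 2.

2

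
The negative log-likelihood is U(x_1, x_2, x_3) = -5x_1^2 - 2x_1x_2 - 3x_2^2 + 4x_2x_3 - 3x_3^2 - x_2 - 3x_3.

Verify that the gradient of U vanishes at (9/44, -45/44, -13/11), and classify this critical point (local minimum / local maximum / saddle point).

∇U = (-10x_1 - 2x_2, -2x_1 - 6x_2 + 4x_3 - 1, 4x_2 - 6x_3 - 3); substituting (9/44, -45/44, -13/11) gives ∇U = (0, 0, 0), so (9/44, -45/44, -13/11) is indeed a critical point.
The Hessian is constant: H = [[-10, -2, 0], [-2, -6, 4], [0, 4, -6]].
Leading principal minors: Δ₁ = -10, Δ₂ = 56, Δ₃ = -176.
The minors alternate sign starting negative (−, +, −), so H is negative definite: a local maximum.

local maximum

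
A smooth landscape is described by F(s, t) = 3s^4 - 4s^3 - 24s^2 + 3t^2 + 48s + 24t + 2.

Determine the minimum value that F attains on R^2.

F(s,t) separates as P(s) + Q(t) + 2, so its minimum is min P + min Q + 2.
P'(s) = 12(s - 2)(s - 1)(s + 2) vanishes at s ∈ {-2, 1, 2}; Q'(t) = 6(t + 4) vanishes at t ∈ {-4}.
Local minima of P (where P''>0): P(-2)=-112, P(2)=16. Local minima of Q: Q(-4)=-48.
So the global minimum of F is P(-2) + Q(-4) + 2 = -112 − 48 + 2 = -158, attained at (-2, -4).

-158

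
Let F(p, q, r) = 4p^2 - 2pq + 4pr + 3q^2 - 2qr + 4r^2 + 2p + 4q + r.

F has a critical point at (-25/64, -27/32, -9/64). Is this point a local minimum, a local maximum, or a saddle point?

The Hessian is constant: H = [[8, -2, 4], [-2, 6, -2], [4, -2, 8]].
Leading principal minors: Δ₁ = 8, Δ₂ = 44, Δ₃ = 256.
All leading minors are positive, so H is positive definite: a local minimum.

local minimum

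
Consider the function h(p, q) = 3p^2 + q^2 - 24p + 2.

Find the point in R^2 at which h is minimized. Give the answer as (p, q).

(4, 0)

h(p,q) separates as A(p) + B(q) + 2, so its minimum is min A + min B + 2.
A'(p) = 6p - 24 vanishes at p ∈ {4}; B'(q) = 2q vanishes at q ∈ {0}.
Local minima of A (where A''>0): A(4)=-48. Local minima of B: B(0)=0.
So the global minimum of h is A(4) + B(0) + 2 = -48 + 0 + 2 = -46, attained at (4, 0).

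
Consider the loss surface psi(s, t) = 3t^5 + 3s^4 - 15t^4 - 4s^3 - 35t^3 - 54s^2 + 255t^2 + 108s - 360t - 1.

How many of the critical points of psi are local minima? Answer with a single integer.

psi separates as a function of s plus a function of t, so ∇psi=0 decouples.
∂psi/∂s = 12(s - 3)(s - 1)(s + 3) = 0 at s ∈ {-3, 1, 3}; ∂psi/∂t = 15(t - 4)(t - 2)(t - 1)(t + 3) = 0 at t ∈ {-3, 1, 2, 4}.
The Hessian is diagonal: diag(psi_ss, psi_tt). Second derivatives: psi_ss(-3)=288, psi_ss(1)=-96, psi_ss(3)=144; psi_tt(-3)=-2100, psi_tt(1)=180, psi_tt(2)=-150, psi_tt(4)=630.
Local minima occur where both diagonal entries positive: (-3, 1), (-3, 4), (3, 1), (3, 4). Count: 4.

4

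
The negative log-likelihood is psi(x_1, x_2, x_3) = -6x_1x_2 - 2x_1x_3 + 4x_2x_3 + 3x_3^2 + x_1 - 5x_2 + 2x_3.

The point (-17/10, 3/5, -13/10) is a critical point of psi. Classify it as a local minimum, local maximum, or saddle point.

saddle point

The Hessian is constant: H = [[0, -6, -2], [-6, 0, 4], [-2, 4, 6]].
Leading principal minors: Δ₁ = 0, Δ₂ = -36, Δ₃ = -120.
The minors fit neither the all-positive nor the alternating-sign pattern, so H is indefinite: a saddle point.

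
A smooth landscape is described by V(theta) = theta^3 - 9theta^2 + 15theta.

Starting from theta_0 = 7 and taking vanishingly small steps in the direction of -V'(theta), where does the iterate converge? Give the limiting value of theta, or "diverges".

V'(theta) = 3(theta - 5)(theta - 1), so V'(7) = 36.
Gradient descent moves in the -V' direction, i.e. theta is decreasing.
The nearest critical point in that direction is theta = 5, where V'' = 12 > 0 (a local minimum). The iterate converges there.

5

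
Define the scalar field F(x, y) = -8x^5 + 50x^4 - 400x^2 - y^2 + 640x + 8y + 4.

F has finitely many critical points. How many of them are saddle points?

F separates as a function of x plus a function of y, so ∇F=0 decouples.
∂F/∂x = -40(x - 4)(x - 2)(x - 1)(x + 2) = 0 at x ∈ {-2, 1, 2, 4}; ∂F/∂y = -2(y - 4) = 0 at y ∈ {4}.
The Hessian is diagonal: diag(F_xx, F_yy). Second derivatives: F_xx(-2)=2880, F_xx(1)=-360, F_xx(2)=320, F_xx(4)=-1440; F_yy(4)=-2.
Saddle points occur where the two diagonal entries have opposite signs: (-2, 4), (2, 4). Count: 2.

2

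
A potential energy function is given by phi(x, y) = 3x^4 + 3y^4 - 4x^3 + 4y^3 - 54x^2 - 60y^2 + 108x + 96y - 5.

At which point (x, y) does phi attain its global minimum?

(-3, -4)

phi(x,y) separates as P(x) + Q(y) − 5, so its minimum is min P + min Q − 5.
P'(x) = 12(x - 3)(x - 1)(x + 3) vanishes at x ∈ {-3, 1, 3}; Q'(y) = 12(y - 2)(y - 1)(y + 4) vanishes at y ∈ {-4, 1, 2}.
Local minima of P (where P''>0): P(-3)=-459, P(3)=-27. Local minima of Q: Q(-4)=-832, Q(2)=32.
So the global minimum of phi is P(-3) + Q(-4) − 5 = -459 − 832 − 5 = -1296, attained at (-3, -4).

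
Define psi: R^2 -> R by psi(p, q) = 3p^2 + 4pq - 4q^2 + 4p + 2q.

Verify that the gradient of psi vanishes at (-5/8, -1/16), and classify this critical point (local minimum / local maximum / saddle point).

saddle point

∇psi = (6p + 4q + 4, 4p - 8q + 2); substituting (-5/8, -1/16) gives ∇psi = (0, 0), so (-5/8, -1/16) is indeed a critical point.
The Hessian of psi is constant: H = [[6, 4], [4, -8]].
det(H) = 6·(-8) − 4² = -64.
Since det(H) < 0, H is indefinite and the critical point is a saddle point.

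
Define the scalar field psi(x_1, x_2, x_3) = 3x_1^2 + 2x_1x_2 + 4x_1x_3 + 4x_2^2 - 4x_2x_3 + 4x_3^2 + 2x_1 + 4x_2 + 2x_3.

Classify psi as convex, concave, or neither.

convex

psi is quadratic, so its Hessian is the constant matrix H = [[6, 2, 4], [2, 8, -4], [4, -4, 8]].
Leading principal minors: 6, 44, 64.
All positive ⇒ H ≻ 0 ⇒ convex.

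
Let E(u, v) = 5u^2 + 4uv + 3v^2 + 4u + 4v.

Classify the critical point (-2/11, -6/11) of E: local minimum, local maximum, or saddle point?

The Hessian of E is constant: H = [[10, 4], [4, 6]].
det(H) = 10·6 − 4² = 44.
det(H) > 0 and tr(H) = 16 > 0, so H is positive definite and the point is a local minimum.

local minimum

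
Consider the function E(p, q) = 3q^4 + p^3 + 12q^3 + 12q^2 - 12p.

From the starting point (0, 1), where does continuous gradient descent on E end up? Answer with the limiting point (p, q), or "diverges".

(2, 0)

E is separable, so gradient descent decouples: p follows -∂E/∂p, q follows -∂E/∂q.
∂E/∂p = 3(p - 2)(p + 2); at p=0 this is -12, so p increases.
∂E/∂q = 12q(q + 1)(q + 2); at q=1 this is 72, so q decreases.
p converges to its nearest critical value 2 (a local min of the p-part); q converges to 0. The iterate converges to (2, 0).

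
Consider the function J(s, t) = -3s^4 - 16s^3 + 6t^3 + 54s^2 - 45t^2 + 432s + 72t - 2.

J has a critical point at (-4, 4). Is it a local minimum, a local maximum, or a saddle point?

saddle point

The mixed partial ∂²J/∂s∂t is 0, so the Hessian at any point is diag(J_ss, J_tt) = diag(12(-3s^2 - 8s + 9), 18(2t - 5)).
At (-4, 4): H = diag(-84, 54).
The eigenvalues have opposite signs, so H is indefinite: a saddle point.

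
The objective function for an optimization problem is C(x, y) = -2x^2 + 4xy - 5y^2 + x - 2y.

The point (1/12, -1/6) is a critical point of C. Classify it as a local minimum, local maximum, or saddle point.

The Hessian of C is constant: H = [[-4, 4], [4, -10]].
det(H) = (-4)·(-10) − 4² = 24.
det(H) > 0 and tr(H) = -14 < 0, so H is negative definite and the point is a local maximum.

local maximum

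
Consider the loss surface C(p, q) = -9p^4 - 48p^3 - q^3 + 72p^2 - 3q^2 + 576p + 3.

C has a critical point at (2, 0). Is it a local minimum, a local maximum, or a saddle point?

local maximum

The mixed partial ∂²C/∂p∂q is 0, so the Hessian at any point is diag(C_pp, C_qq) = diag(36(-3p^2 - 8p + 4), -6(q + 1)).
At (2, 0): H = diag(-864, -6).
Both eigenvalues are negative, so H is negative definite: a local maximum.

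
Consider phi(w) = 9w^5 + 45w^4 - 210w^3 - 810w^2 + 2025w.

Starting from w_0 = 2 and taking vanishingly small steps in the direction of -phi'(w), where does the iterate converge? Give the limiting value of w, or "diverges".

phi'(w) = 45(w - 3)(w - 1)(w + 3)(w + 5), so phi'(2) = -1575.
Gradient descent moves in the -phi' direction, i.e. w is increasing.
The nearest critical point in that direction is w = 3, where phi'' = 4320 > 0 (a local minimum). The iterate converges there.

3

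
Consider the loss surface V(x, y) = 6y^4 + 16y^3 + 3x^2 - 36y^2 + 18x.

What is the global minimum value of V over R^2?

-297

V(x,y) separates as P(x) + Q(y), so its minimum is min P + min Q.
P'(x) = 6x + 18 vanishes at x ∈ {-3}; Q'(y) = 24y(y - 1)(y + 3) vanishes at y ∈ {-3, 0, 1}.
Local minima of P (where P''>0): P(-3)=-27. Local minima of Q: Q(-3)=-270, Q(1)=-14.
So the global minimum of V is P(-3) + Q(-3) = -27 − 270 = -297, attained at (-3, -3).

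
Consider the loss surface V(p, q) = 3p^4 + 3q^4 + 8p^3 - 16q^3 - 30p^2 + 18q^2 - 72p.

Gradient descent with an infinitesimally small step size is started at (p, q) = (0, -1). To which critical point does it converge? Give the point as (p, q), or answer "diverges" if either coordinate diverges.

(2, 0)

V is separable, so gradient descent decouples: p follows -∂V/∂p, q follows -∂V/∂q.
∂V/∂p = 12(p - 2)(p + 1)(p + 3); at p=0 this is -72, so p increases.
∂V/∂q = 12q(q - 3)(q - 1); at q=-1 this is -96, so q increases.
p converges to its nearest critical value 2 (a local min of the p-part); q converges to 0. The iterate converges to (2, 0).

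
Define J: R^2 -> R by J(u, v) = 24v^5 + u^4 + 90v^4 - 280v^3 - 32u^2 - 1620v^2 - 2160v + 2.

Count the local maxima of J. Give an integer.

2

J separates as a function of u plus a function of v, so ∇J=0 decouples.
∂J/∂u = 4u(u - 4)(u + 4) = 0 at u ∈ {-4, 0, 4}; ∂J/∂v = 120(v - 3)(v + 1)(v + 2)(v + 3) = 0 at v ∈ {-3, -2, -1, 3}.
The Hessian is diagonal: diag(J_uu, J_vv). Second derivatives: J_uu(-4)=128, J_uu(0)=-64, J_uu(4)=128; J_vv(-3)=-1440, J_vv(-2)=600, J_vv(-1)=-960, J_vv(3)=14400.
Local maxima occur where both diagonal entries negative: (0, -3), (0, -1). Count: 2.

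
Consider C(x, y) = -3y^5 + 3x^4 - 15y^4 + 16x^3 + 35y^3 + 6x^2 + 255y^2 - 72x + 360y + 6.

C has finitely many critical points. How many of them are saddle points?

C separates as a function of x plus a function of y, so ∇C=0 decouples.
∂C/∂x = 12(x - 1)(x + 2)(x + 3) = 0 at x ∈ {-3, -2, 1}; ∂C/∂y = -15(y - 3)(y + 1)(y + 2)(y + 4) = 0 at y ∈ {-4, -2, -1, 3}.
The Hessian is diagonal: diag(C_xx, C_yy). Second derivatives: C_xx(-3)=48, C_xx(-2)=-36, C_xx(1)=144; C_yy(-4)=630, C_yy(-2)=-150, C_yy(-1)=180, C_yy(3)=-2100.
Saddle points occur where the two diagonal entries have opposite signs: (-3, -2), (-3, 3), (-2, -4), (-2, -1), (1, -2), (1, 3). Count: 6.

6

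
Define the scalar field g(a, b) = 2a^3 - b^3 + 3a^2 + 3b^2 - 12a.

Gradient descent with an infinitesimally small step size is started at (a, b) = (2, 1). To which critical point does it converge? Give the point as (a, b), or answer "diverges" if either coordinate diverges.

(1, 0)

g is separable, so gradient descent decouples: a follows -∂g/∂a, b follows -∂g/∂b.
∂g/∂a = 6(a - 1)(a + 2); at a=2 this is 24, so a decreases.
∂g/∂b = -3b(b - 2); at b=1 this is 3, so b decreases.
a converges to its nearest critical value 1 (a local min of the a-part); b converges to 0. The iterate converges to (1, 0).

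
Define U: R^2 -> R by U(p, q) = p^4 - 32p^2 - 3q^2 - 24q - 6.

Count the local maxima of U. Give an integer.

1

U separates as a function of p plus a function of q, so ∇U=0 decouples.
∂U/∂p = 4p(p - 4)(p + 4) = 0 at p ∈ {-4, 0, 4}; ∂U/∂q = -6(q + 4) = 0 at q ∈ {-4}.
The Hessian is diagonal: diag(U_pp, U_qq). Second derivatives: U_pp(-4)=128, U_pp(0)=-64, U_pp(4)=128; U_qq(-4)=-6.
Local maxima occur where both diagonal entries negative: (0, -4). Count: 1.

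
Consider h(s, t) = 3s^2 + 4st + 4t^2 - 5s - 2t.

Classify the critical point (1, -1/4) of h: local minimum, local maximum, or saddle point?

The Hessian of h is constant: H = [[6, 4], [4, 8]].
det(H) = 6·8 − 4² = 32.
det(H) > 0 and tr(H) = 14 > 0, so H is positive definite and the point is a local minimum.

local minimum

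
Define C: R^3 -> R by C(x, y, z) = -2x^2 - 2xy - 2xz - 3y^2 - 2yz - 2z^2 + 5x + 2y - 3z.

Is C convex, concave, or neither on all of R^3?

concave

C is quadratic, so its Hessian is the constant matrix H = [[-4, -2, -2], [-2, -6, -2], [-2, -2, -4]].
Leading principal minors: -4, 20, -56.
Signs alternate −, +, − ⇒ H ≺ 0 ⇒ concave.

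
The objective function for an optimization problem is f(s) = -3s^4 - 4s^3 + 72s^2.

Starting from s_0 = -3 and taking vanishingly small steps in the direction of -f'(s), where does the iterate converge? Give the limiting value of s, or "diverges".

f'(s) = -12s(s - 3)(s + 4), so f'(-3) = -216.
Gradient descent moves in the -f' direction, i.e. s is increasing.
The nearest critical point in that direction is s = 0, where f'' = 144 > 0 (a local minimum). The iterate converges there.

0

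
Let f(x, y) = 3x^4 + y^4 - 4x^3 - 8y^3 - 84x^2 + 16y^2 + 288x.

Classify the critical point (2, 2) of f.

The mixed partial ∂²f/∂x∂y is 0, so the Hessian at any point is diag(f_xx, f_yy) = diag(12(3x^2 - 2x - 14), 4(3y^2 - 12y + 8)).
At (2, 2): H = diag(-72, -16).
Both eigenvalues are negative, so H is negative definite: a local maximum.

local maximum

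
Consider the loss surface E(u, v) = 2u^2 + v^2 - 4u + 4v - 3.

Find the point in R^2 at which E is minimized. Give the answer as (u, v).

(1, -2)

E(u,v) separates as P(u) + Q(v) − 3, so its minimum is min P + min Q − 3.
P'(u) = 4u - 4 vanishes at u ∈ {1}; Q'(v) = 2v + 4 vanishes at v ∈ {-2}.
Local minima of P (where P''>0): P(1)=-2. Local minima of Q: Q(-2)=-4.
So the global minimum of E is P(1) + Q(-2) − 3 = -2 − 4 − 3 = -9, attained at (1, -2).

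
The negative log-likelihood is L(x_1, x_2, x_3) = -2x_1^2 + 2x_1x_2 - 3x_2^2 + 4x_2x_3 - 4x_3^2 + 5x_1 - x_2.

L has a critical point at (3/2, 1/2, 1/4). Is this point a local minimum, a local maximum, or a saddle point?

local maximum

The Hessian is constant: H = [[-4, 2, 0], [2, -6, 4], [0, 4, -8]].
Leading principal minors: Δ₁ = -4, Δ₂ = 20, Δ₃ = -96.
The minors alternate sign starting negative (−, +, −), so H is negative definite: a local maximum.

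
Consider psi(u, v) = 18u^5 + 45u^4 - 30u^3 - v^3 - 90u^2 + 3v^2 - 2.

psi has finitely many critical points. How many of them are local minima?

2

psi separates as a function of u plus a function of v, so ∇psi=0 decouples.
∂psi/∂u = 90u(u - 1)(u + 1)(u + 2) = 0 at u ∈ {-2, -1, 0, 1}; ∂psi/∂v = -3v(v - 2) = 0 at v ∈ {0, 2}.
The Hessian is diagonal: diag(psi_uu, psi_vv). Second derivatives: psi_uu(-2)=-540, psi_uu(-1)=180, psi_uu(0)=-180, psi_uu(1)=540; psi_vv(0)=6, psi_vv(2)=-6.
Local minima occur where both diagonal entries positive: (-1, 0), (1, 0). Count: 2.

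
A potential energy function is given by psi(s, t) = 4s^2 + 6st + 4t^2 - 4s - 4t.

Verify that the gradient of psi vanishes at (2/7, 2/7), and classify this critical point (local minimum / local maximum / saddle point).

∇psi = (8s + 6t - 4, 6s + 8t - 4); substituting (2/7, 2/7) gives ∇psi = (0, 0), so (2/7, 2/7) is indeed a critical point.
The Hessian of psi is constant: H = [[8, 6], [6, 8]].
det(H) = 8·8 − 6² = 28.
det(H) > 0 and tr(H) = 16 > 0, so H is positive definite and the point is a local minimum.

local minimum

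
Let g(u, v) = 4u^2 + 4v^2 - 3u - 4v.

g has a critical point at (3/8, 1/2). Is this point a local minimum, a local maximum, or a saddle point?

local minimum

The Hessian of g is constant: H = [[8, 0], [0, 8]].
det(H) = 8·8 − 0² = 64.
det(H) > 0 and tr(H) = 16 > 0, so H is positive definite and the point is a local minimum.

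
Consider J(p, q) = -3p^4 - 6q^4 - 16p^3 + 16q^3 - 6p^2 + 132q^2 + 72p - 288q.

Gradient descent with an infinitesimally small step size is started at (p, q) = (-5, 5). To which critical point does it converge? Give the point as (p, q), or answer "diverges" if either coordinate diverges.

J is separable, so gradient descent decouples: p follows -∂J/∂p, q follows -∂J/∂q.
∂J/∂p = -12(p - 1)(p + 2)(p + 3); at p=-5 this is 432, so p decreases.
∂J/∂q = -24(q - 4)(q - 1)(q + 3); at q=5 this is -768, so q increases.
The p-coordinate has no critical point in that direction and runs off to infinity.

diverges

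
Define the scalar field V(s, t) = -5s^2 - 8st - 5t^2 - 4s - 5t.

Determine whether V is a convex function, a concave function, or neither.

V is quadratic, so its Hessian is the constant matrix H = [[-10, -8], [-8, -10]].
det(H) = 36, tr(H) = -20.
det(H) > 0 and tr(H) < 0, so H is negative definite everywhere: concave.

concave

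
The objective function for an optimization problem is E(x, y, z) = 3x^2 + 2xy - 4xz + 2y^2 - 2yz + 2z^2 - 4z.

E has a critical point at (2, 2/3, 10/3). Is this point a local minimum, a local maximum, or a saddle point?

local minimum

The Hessian is constant: H = [[6, 2, -4], [2, 4, -2], [-4, -2, 4]].
Leading principal minors: Δ₁ = 6, Δ₂ = 20, Δ₃ = 24.
All leading minors are positive, so H is positive definite: a local minimum.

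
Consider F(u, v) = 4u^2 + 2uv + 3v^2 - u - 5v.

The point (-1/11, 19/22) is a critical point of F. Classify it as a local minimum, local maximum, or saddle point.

The Hessian of F is constant: H = [[8, 2], [2, 6]].
det(H) = 8·6 − 2² = 44.
det(H) > 0 and tr(H) = 14 > 0, so H is positive definite and the point is a local minimum.

local minimum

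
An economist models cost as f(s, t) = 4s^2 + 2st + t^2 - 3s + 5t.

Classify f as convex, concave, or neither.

f is quadratic, so its Hessian is the constant matrix H = [[8, 2], [2, 2]].
det(H) = 12, tr(H) = 10.
det(H) > 0 and tr(H) > 0, so H is positive definite everywhere: convex.

convex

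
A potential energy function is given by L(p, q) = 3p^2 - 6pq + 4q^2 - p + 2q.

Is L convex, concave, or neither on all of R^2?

convex

L is quadratic, so its Hessian is the constant matrix H = [[6, -6], [-6, 8]].
det(H) = 12, tr(H) = 14.
det(H) > 0 and tr(H) > 0, so H is positive definite everywhere: convex.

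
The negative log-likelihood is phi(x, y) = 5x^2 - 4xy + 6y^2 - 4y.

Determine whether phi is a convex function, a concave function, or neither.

phi is quadratic, so its Hessian is the constant matrix H = [[10, -4], [-4, 12]].
det(H) = 104, tr(H) = 22.
det(H) > 0 and tr(H) > 0, so H is positive definite everywhere: convex.

convex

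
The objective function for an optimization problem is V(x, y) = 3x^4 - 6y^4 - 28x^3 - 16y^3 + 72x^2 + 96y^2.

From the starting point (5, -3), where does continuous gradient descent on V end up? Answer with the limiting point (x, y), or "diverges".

V is separable, so gradient descent decouples: x follows -∂V/∂x, y follows -∂V/∂y.
∂V/∂x = 12x(x - 4)(x - 3); at x=5 this is 120, so x decreases.
∂V/∂y = -24y(y - 2)(y + 4); at y=-3 this is -360, so y increases.
x converges to its nearest critical value 4 (a local min of the x-part); y converges to 0. The iterate converges to (4, 0).

(4, 0)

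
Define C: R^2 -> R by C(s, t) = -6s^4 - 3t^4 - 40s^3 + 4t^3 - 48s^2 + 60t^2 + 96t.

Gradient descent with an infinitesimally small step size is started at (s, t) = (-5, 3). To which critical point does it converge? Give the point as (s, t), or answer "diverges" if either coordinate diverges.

diverges

C is separable, so gradient descent decouples: s follows -∂C/∂s, t follows -∂C/∂t.
∂C/∂s = -24s(s + 1)(s + 4); at s=-5 this is 480, so s decreases.
∂C/∂t = -12(t - 4)(t + 1)(t + 2); at t=3 this is 240, so t decreases.
The s-coordinate has no critical point in that direction and runs off to infinity.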